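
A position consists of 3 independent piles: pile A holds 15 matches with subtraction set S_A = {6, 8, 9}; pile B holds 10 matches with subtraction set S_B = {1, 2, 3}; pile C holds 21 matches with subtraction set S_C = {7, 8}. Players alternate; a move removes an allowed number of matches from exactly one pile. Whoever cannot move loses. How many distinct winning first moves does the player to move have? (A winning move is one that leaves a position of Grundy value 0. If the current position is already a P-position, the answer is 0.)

Pile A, S = {6, 8, 9}:
n :  0  1  2  3  4  5  6  7  8  9 10 11 12 13 14 15
G :  0  0  0  0  0  0  1  1  1  1  1  1  2  2  2  0
G_A(15) = 0.
Pile B, S = {1, 2, 3}:
G(0) = 0
G(1) = mex{0} = 1
G(2) = mex{1,0} = 2
G(3) = mex{2,1,0} = 3
G(4) = mex{3,2,1} = 0
G(5) = mex{0,3,2} = 1
G(6) = mex{1,0,3} = 2
G(7) = mex{2,1,0} = 3
G(8) = mex{3,2,1} = 0
G(9) = mex{0,3,2} = 1
G(10) = mex{1,0,3} = 2
G_B(10) = 2.
Pile C, S = {7, 8}:
G(0) = 0
G(1) = mex{} = 0
G(2) = mex{} = 0
G(3) = mex{} = 0
G(4) = mex{} = 0
G(5) = mex{} = 0
G(6) = mex{} = 0
G(7) = mex{0} = 1
G(8) = mex{0,0} = 1
G(9) = mex{0,0} = 1
G(10) = mex{0,0} = 1
G(11) = mex{0,0} = 1
G(12) = mex{0,0} = 1
G(13) = mex{0,0} = 1
G(14) = mex{1,0} = 2
G(15) = mex{1,1} = 0
G(16) = mex{1,1} = 0
G(17) = mex{1,1} = 0
G(18) = mex{1,1} = 0
G(19) = mex{1,1} = 0
G(20) = mex{1,1} = 0
G(21) = mex{2,1} = 0
G_C(21) = 0.
Combined Grundy value = 0 ⊕ 2 ⊕ 0 = 2.
A winning move leaves total XOR = 0, i.e. changes one component's Grundy value g to g ⊕ X where X is the current total.
Pile A: need g' = 0⊕2 = 2. Options: 15−6→G=1, 15−8→G=1, 15−9→G=1. Hits: 0.
Pile B: need g' = 2⊕2 = 0. Options: 10−1→G=1, 10−2→G=0, 10−3→G=3. Hits: 1.
Pile C: need g' = 0⊕2 = 2. Options: 21−7→G=2, 21−8→G=1. Hits: 1.

2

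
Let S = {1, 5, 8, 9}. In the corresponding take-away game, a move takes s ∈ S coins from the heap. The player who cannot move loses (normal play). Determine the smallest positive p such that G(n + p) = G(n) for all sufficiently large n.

n :  0  1  2  3  4  5  6  7  8  9 10 11 12 13 14 15 16 17 18 19 20 21 22 23 24 25 26 27 28 29 30 31 32 33
G :  0  1  0  1  0  1  0  1  2  3  2  3  2  3  2  3  0  1  0  1  0  1  0  1  2  3  2  3  2  3  2  3  0  1
G(n+16) = G(n) holds for n = 0,…,8 (a full window of length max(S) = 9), so the sequence is purely periodic with period 16.

16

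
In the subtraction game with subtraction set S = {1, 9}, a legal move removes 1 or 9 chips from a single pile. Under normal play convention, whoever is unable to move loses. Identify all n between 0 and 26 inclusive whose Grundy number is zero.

0, 2, 4, 6, 8, 10, 12, 14, 16, 18, 20, 22, 24, 26

G(0) = 0
G(1) = mex{0} = 1
G(2) = mex{1} = 0
G(3) = mex{0} = 1
G(4) = mex{1} = 0
G(5) = mex{0} = 1
G(6) = mex{1} = 0
G(7) = mex{0} = 1
G(8) = mex{1} = 0
G(9) = mex{0,0} = 1
G(10) = mex{1,1} = 0
G(11) = mex{0,0} = 1
G(12) = mex{1,1} = 0
G(13) = mex{0,0} = 1
G(14) = mex{1,1} = 0
G(15) = mex{0,0} = 1
G(16) = mex{1,1} = 0
G(17) = mex{0,0} = 1
G(18) = mex{1,1} = 0
G(19) = mex{0,0} = 1
G(20) = mex{1,1} = 0
G(21) = mex{0,0} = 1
G(22) = mex{1,1} = 0
G(23) = mex{0,0} = 1
G(24) = mex{1,1} = 0
G(25) = mex{0,0} = 1
G(26) = mex{1,1} = 0
P-positions are exactly the n with G(n) = 0.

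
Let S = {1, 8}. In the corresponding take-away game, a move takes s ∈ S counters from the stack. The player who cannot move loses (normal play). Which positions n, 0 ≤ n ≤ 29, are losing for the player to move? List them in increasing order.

G(0) = 0
G(1) = mex{0} = 1
G(2) = mex{1} = 0
G(3) = mex{0} = 1
G(4) = mex{1} = 0
G(5) = mex{0} = 1
G(6) = mex{1} = 0
G(7) = mex{0} = 1
G(8) = mex{1,0} = 2
G(9) = mex{2,1} = 0
G(10) = mex{0,0} = 1
G(11) = mex{1,1} = 0
G(12) = mex{0,0} = 1
G(13) = mex{1,1} = 0
G(14) = mex{0,0} = 1
G(15) = mex{1,1} = 0
G(16) = mex{0,2} = 1
G(17) = mex{1,0} = 2
G(18) = mex{2,1} = 0
G(19) = mex{0,0} = 1
G(20) = mex{1,1} = 0
G(21) = mex{0,0} = 1
G(22) = mex{1,1} = 0
G(23) = mex{0,0} = 1
G(24) = mex{1,1} = 0
G(25) = mex{0,2} = 1
G(26) = mex{1,0} = 2
G(27) = mex{2,1} = 0
G(28) = mex{0,0} = 1
G(29) = mex{1,1} = 0
P-positions are exactly the n with G(n) = 0.

0, 2, 4, 6, 9, 11, 13, 15, 18, 20, 22, 24, 27, 29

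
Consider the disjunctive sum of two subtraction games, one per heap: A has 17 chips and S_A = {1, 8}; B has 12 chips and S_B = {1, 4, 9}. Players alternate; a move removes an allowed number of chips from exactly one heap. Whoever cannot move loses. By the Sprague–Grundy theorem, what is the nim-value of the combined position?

Heap A, S = {1, 8}:
G(0) = 0
G(1) = mex{0} = 1
G(2) = mex{1} = 0
G(3) = mex{0} = 1
G(4) = mex{1} = 0
G(5) = mex{0} = 1
G(6) = mex{1} = 0
G(7) = mex{0} = 1
G(8) = mex{1,0} = 2
G(9) = mex{2,1} = 0
G(10) = mex{0,0} = 1
G(11) = mex{1,1} = 0
G(12) = mex{0,0} = 1
G(13) = mex{1,1} = 0
G(14) = mex{0,0} = 1
G(15) = mex{1,1} = 0
G(16) = mex{0,2} = 1
G(17) = mex{1,0} = 2
G_A(17) = 2.
Heap B, S = {1, 4, 9}:
G(0) = 0
G(1) = mex{0} = 1
G(2) = mex{1} = 0
G(3) = mex{0} = 1
G(4) = mex{1,0} = 2
G(5) = mex{2,1} = 0
G(6) = mex{0,0} = 1
G(7) = mex{1,1} = 0
G(8) = mex{0,2} = 1
G(9) = mex{1,0,0} = 2
G(10) = mex{2,1,1} = 0
G(11) = mex{0,0,0} = 1
G(12) = mex{1,1,1} = 0
G_B(12) = 0.
Combined Grundy value = 2 ⊕ 0 = 2.

2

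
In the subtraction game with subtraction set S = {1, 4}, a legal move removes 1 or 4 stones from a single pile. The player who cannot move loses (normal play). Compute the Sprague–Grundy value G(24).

n :  0  1  2  3  4  5  6  7  8  9 10 11 12 13 14 15 16 17 18 19 20 21 22 23 24
G :  0  1  0  1  2  0  1  0  1  2  0  1  0  1  2  0  1  0  1  2  0  1  0  1  2

2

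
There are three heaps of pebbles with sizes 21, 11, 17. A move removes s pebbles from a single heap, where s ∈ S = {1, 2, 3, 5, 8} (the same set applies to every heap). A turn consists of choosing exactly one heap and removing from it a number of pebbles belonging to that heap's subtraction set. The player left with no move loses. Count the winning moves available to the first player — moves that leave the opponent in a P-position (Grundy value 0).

All heaps use S = {1, 2, 3, 5, 8}:
n :  0  1  2  3  4  5  6  7  8  9 10 11 12 13 14 15 16 17 18 19 20 21
G :  0  1  2  3  0  1  2  3  4  5  0  1  2  3  0  1  2  3  4  5  0  1
Heap A: G(21) = 1.
Heap B: G(11) = 1.
Heap C: G(17) = 3.
Combined Grundy value = 1 ⊕ 1 ⊕ 3 = 3.
A winning move leaves total XOR = 0, i.e. changes one component's Grundy value g to g ⊕ X where X is the current total.
Heap A: need g' = 1⊕3 = 2. Options: 21−1→G=0, 21−2→G=5, 21−3→G=4, 21−5→G=2, 21−8→G=3. Hits: 1.
Heap B: need g' = 1⊕3 = 2. Options: 11−1→G=0, 11−2→G=5, 11−3→G=4, 11−5→G=2, 11−8→G=3. Hits: 1.
Heap C: need g' = 3⊕3 = 0. Options: 17−1→G=2, 17−2→G=1, 17−3→G=0, 17−5→G=2, 17−8→G=5. Hits: 1.

3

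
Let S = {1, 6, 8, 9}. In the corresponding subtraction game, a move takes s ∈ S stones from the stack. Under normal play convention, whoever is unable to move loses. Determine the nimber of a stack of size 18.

1

G(0) = 0
G(1) = mex{0} = 1
G(2) = mex{1} = 0
G(3) = mex{0} = 1
G(4) = mex{1} = 0
G(5) = mex{0} = 1
G(6) = mex{1,0} = 2
G(7) = mex{2,1} = 0
G(8) = mex{0,0,0} = 1
G(9) = mex{1,1,1,0} = 2
G(10) = mex{2,0,0,1} = 3
G(11) = mex{3,1,1,0} = 2
G(12) = mex{2,2,0,1} = 3
G(13) = mex{3,0,1,0} = 2
G(14) = mex{2,1,2,1} = 0
G(15) = mex{0,2,0,2} = 1
G(16) = mex{1,3,1,0} = 2
G(17) = mex{2,2,2,1} = 0
G(18) = mex{0,3,3,2} = 1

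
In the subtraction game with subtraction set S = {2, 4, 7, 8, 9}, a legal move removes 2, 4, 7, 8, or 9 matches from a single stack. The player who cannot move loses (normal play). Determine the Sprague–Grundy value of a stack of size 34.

G(0) = 0
G(1) = mex{} = 0
G(2) = mex{0} = 1
G(3) = mex{0} = 1
G(4) = mex{1,0} = 2
G(5) = mex{1,0} = 2
G(6) = mex{2,1} = 0
G(7) = mex{2,1,0} = 3
G(8) = mex{0,2,0,0} = 1
G(9) = mex{3,2,1,0,0} = 4
G(10) = mex{1,0,1,1,0} = 2
G(11) = mex{4,3,2,1,1} = 0
G(12) = mex{2,1,2,2,1} = 0
G(13) = mex{0,4,0,2,2} = 1
G(14) = mex{0,2,3,0,2} = 1
G(15) = mex{1,0,1,3,0} = 2
G(16) = mex{1,0,4,1,3} = 2
G(17) = mex{2,1,2,4,1} = 0
G(18) = mex{2,1,0,2,4} = 3
G(19) = mex{0,2,0,0,2} = 1
G(20) = mex{3,2,1,0,0} = 4
G(21) = mex{1,0,1,1,0} = 2
G(22) = mex{4,3,2,1,1} = 0
G(23) = mex{2,1,2,2,1} = 0
G(24) = mex{0,4,0,2,2} = 1
G(25) = mex{0,2,3,0,2} = 1
G(26) = mex{1,0,1,3,0} = 2
G(27) = mex{1,0,4,1,3} = 2
G(28) = mex{2,1,2,4,1} = 0
G(29) = mex{2,1,0,2,4} = 3
G(30) = mex{0,2,0,0,2} = 1
G(31) = mex{3,2,1,0,0} = 4
G(32) = mex{1,0,1,1,0} = 2
G(33) = mex{4,3,2,1,1} = 0
G(34) = mex{2,1,2,2,1} = 0

0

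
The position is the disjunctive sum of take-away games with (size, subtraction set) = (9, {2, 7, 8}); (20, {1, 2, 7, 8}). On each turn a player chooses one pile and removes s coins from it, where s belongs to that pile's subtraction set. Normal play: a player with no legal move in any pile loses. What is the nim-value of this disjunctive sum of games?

0

Pile A, S = {2, 7, 8}:
n : 0 1 2 3 4 5 6 7 8 9
G : 0 0 1 1 0 0 1 1 2 2
G_A(9) = 2.
Pile B, S = {1, 2, 7, 8}:
n :  0  1  2  3  4  5  6  7  8  9 10 11 12 13 14 15 16 17 18 19 20
G :  0  1  2  0  1  2  0  1  2  0  1  2  0  1  2  0  1  2  0  1  2
G_B(20) = 2.
Combined Grundy value = 2 ⊕ 2 = 0.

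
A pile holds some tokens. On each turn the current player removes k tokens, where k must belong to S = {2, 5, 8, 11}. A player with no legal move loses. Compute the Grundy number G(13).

n :  0  1  2  3  4  5  6  7  8  9 10 11 12 13
G :  0  0  1  1  0  2  1  0  2  1  0  2  1  0

0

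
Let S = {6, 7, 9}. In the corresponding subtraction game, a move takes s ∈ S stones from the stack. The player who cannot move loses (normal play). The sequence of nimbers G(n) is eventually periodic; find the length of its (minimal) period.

15

n :  0  1  2  3  4  5  6  7  8  9 10 11 12 13 14 15 16 17 18 19 20 21 22 23 24 25 26 27 28 29 30 31
G :  0  0  0  0  0  0  1  1  1  1  1  1  2  2  2  0  0  0  0  0  0  1  1  1  1  1  1  2  2  2  0  0
G(n+15) = G(n) holds for n = 0,…,8 (a full window of length max(S) = 9), so the sequence is purely periodic with period 15.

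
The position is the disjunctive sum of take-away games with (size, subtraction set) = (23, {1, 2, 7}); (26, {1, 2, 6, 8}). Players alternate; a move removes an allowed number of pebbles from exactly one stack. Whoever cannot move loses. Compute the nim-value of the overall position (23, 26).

Stack A, S = {1, 2, 7}:
G(0) = 0
G(1) = mex{0} = 1
G(2) = mex{1,0} = 2
G(3) = mex{2,1} = 0
G(4) = mex{0,2} = 1
G(5) = mex{1,0} = 2
G(6) = mex{2,1} = 0
G(7) = mex{0,2,0} = 1
G(8) = mex{1,0,1} = 2
G(9) = mex{2,1,2} = 0
G(10) = mex{0,2,0} = 1
G(11) = mex{1,0,1} = 2
G(12) = mex{2,1,2} = 0
G(13) = mex{0,2,0} = 1
G(14) = mex{1,0,1} = 2
G(15) = mex{2,1,2} = 0
G(16) = mex{0,2,0} = 1
G(17) = mex{1,0,1} = 2
G(18) = mex{2,1,2} = 0
G(19) = mex{0,2,0} = 1
G(20) = mex{1,0,1} = 2
G(21) = mex{2,1,2} = 0
G(22) = mex{0,2,0} = 1
G(23) = mex{1,0,1} = 2
G_A(23) = 2.
Stack B, S = {1, 2, 6, 8}:
n :  0  1  2  3  4  5  6  7  8  9 10 11 12 13 14 15 16 17 18 19 20 21 22 23 24 25 26
G :  0  1  2  0  1  2  3  0  1  2  0  1  2  3  0  1  2  0  1  2  3  0  1  2  0  1  2
G_B(26) = 2.
Combined Grundy value = 2 ⊕ 2 = 0.

0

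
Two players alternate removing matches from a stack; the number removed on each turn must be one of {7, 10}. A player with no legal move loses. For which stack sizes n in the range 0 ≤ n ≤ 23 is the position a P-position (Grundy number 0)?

n :  0  1  2  3  4  5  6  7  8  9 10 11 12 13 14 15 16 17 18 19 20 21 22 23
G :  0  0  0  0  0  0  0  1  1  1  1  1  1  1  2  2  2  0  0  0  0  0  0  0
P-positions are exactly the n with G(n) = 0.

0, 1, 2, 3, 4, 5, 6, 17, 18, 19, 20, 21, 22, 23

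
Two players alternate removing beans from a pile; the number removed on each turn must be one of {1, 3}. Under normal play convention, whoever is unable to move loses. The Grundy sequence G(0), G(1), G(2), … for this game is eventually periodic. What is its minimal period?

G(0) = 0
G(1) = mex{0} = 1
G(2) = mex{1} = 0
G(3) = mex{0,0} = 1
G(4) = mex{1,1} = 0
G(5) = mex{0,0} = 1
G(6) = mex{1,1} = 0
G(7) = mex{0,0} = 1
G(8) = mex{1,1} = 0
G(9) = mex{0,0} = 1
G(10) = mex{1,1} = 0
G(11) = mex{0,0} = 1
G(12) = mex{1,1} = 0
G(13) = mex{0,0} = 1
G(14) = mex{1,1} = 0
G(n+2) = G(n) holds for n = 0,…,2 (a full window of length max(S) = 3), so the sequence is purely periodic with period 2.

2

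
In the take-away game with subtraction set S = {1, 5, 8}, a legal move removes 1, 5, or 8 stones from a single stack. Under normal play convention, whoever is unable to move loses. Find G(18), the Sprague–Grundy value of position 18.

1

n :  0  1  2  3  4  5  6  7  8  9 10 11 12 13 14 15 16 17 18
G :  0  1  0  1  0  1  0  1  2  3  2  3  2  0  1  0  1  0  1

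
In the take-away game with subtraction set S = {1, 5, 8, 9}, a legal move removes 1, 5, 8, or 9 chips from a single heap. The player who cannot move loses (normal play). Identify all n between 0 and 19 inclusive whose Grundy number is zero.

0, 2, 4, 6, 16, 18

G(0) = 0
G(1) = mex{0} = 1
G(2) = mex{1} = 0
G(3) = mex{0} = 1
G(4) = mex{1} = 0
G(5) = mex{0,0} = 1
G(6) = mex{1,1} = 0
G(7) = mex{0,0} = 1
G(8) = mex{1,1,0} = 2
G(9) = mex{2,0,1,0} = 3
G(10) = mex{3,1,0,1} = 2
G(11) = mex{2,0,1,0} = 3
G(12) = mex{3,1,0,1} = 2
G(13) = mex{2,2,1,0} = 3
G(14) = mex{3,3,0,1} = 2
G(15) = mex{2,2,1,0} = 3
G(16) = mex{3,3,2,1} = 0
G(17) = mex{0,2,3,2} = 1
G(18) = mex{1,3,2,3} = 0
G(19) = mex{0,2,3,2} = 1
P-positions are exactly the n with G(n) = 0.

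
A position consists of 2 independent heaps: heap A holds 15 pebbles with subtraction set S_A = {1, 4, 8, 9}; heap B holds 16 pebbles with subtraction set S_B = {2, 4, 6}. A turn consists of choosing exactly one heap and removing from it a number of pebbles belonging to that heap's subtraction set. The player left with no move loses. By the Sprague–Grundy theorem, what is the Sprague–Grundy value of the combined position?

Heap A, S = {1, 4, 8, 9}:
n :  0  1  2  3  4  5  6  7  8  9 10 11 12 13 14 15
G :  0  1  0  1  2  0  1  0  1  2  3  2  0  1  2  3
G_A(15) = 3.
Heap B, S = {2, 4, 6}:
n :  0  1  2  3  4  5  6  7  8  9 10 11 12 13 14 15 16
G :  0  0  1  1  2  2  3  3  0  0  1  1  2  2  3  3  0
G_B(16) = 0.
Combined Grundy value = 3 ⊕ 0 = 3.

3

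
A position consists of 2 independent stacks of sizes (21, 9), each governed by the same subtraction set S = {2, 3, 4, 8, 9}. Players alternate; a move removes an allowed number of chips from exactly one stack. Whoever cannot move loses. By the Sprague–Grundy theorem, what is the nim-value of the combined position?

0

All stacks use S = {2, 3, 4, 8, 9}:
G(0) = 0
G(1) = mex{} = 0
G(2) = mex{0} = 1
G(3) = mex{0,0} = 1
G(4) = mex{1,0,0} = 2
G(5) = mex{1,1,0} = 2
G(6) = mex{2,1,1} = 0
G(7) = mex{2,2,1} = 0
G(8) = mex{0,2,2,0} = 1
G(9) = mex{0,0,2,0,0} = 1
G(10) = mex{1,0,0,1,0} = 2
G(11) = mex{1,1,0,1,1} = 2
G(12) = mex{2,1,1,2,1} = 0
G(13) = mex{2,2,1,2,2} = 0
G(14) = mex{0,2,2,0,2} = 1
G(15) = mex{0,0,2,0,0} = 1
G(16) = mex{1,0,0,1,0} = 2
G(17) = mex{1,1,0,1,1} = 2
G(18) = mex{2,1,1,2,1} = 0
G(19) = mex{2,2,1,2,2} = 0
G(20) = mex{0,2,2,0,2} = 1
G(21) = mex{0,0,2,0,0} = 1
Stack A: G(21) = 1.
Stack B: G(9) = 1.
Combined Grundy value = 1 ⊕ 1 = 0.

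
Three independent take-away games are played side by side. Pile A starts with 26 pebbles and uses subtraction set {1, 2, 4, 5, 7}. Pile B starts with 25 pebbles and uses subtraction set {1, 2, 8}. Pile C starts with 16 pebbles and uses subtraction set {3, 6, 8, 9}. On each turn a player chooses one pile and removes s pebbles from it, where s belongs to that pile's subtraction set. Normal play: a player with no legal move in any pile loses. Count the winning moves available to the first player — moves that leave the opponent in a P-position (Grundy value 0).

3

Pile A, S = {1, 2, 4, 5, 7}:
G(0) = 0
G(1) = mex{0} = 1
G(2) = mex{1,0} = 2
G(3) = mex{2,1} = 0
G(4) = mex{0,2,0} = 1
G(5) = mex{1,0,1,0} = 2
G(6) = mex{2,1,2,1} = 0
G(7) = mex{0,2,0,2,0} = 1
G(8) = mex{1,0,1,0,1} = 2
G(9) = mex{2,1,2,1,2} = 0
G(10) = mex{0,2,0,2,0} = 1
G(11) = mex{1,0,1,0,1} = 2
G(12) = mex{2,1,2,1,2} = 0
G(13) = mex{0,2,0,2,0} = 1
G(14) = mex{1,0,1,0,1} = 2
G(15) = mex{2,1,2,1,2} = 0
G(16) = mex{0,2,0,2,0} = 1
G(17) = mex{1,0,1,0,1} = 2
G(18) = mex{2,1,2,1,2} = 0
G(19) = mex{0,2,0,2,0} = 1
G(20) = mex{1,0,1,0,1} = 2
G(21) = mex{2,1,2,1,2} = 0
G(22) = mex{0,2,0,2,0} = 1
G(23) = mex{1,0,1,0,1} = 2
G(24) = mex{2,1,2,1,2} = 0
G(25) = mex{0,2,0,2,0} = 1
G(26) = mex{1,0,1,0,1} = 2
G_A(26) = 2.
Pile B, S = {1, 2, 8}:
G(0) = 0
G(1) = mex{0} = 1
G(2) = mex{1,0} = 2
G(3) = mex{2,1} = 0
G(4) = mex{0,2} = 1
G(5) = mex{1,0} = 2
G(6) = mex{2,1} = 0
G(7) = mex{0,2} = 1
G(8) = mex{1,0,0} = 2
G(9) = mex{2,1,1} = 0
G(10) = mex{0,2,2} = 1
G(11) = mex{1,0,0} = 2
G(12) = mex{2,1,1} = 0
G(13) = mex{0,2,2} = 1
G(14) = mex{1,0,0} = 2
G(15) = mex{2,1,1} = 0
G(16) = mex{0,2,2} = 1
G(17) = mex{1,0,0} = 2
G(18) = mex{2,1,1} = 0
G(19) = mex{0,2,2} = 1
G(20) = mex{1,0,0} = 2
G(21) = mex{2,1,1} = 0
G(22) = mex{0,2,2} = 1
G(23) = mex{1,0,0} = 2
G(24) = mex{2,1,1} = 0
G(25) = mex{0,2,2} = 1
G_B(25) = 1.
Pile C, S = {3, 6, 8, 9}:
n :  0  1  2  3  4  5  6  7  8  9 10 11 12 13 14 15 16
G :  0  0  0  1  1  1  2  2  2  3  3  3  0  0  0  1  1
G_C(16) = 1.
Combined Grundy value = 2 ⊕ 1 ⊕ 1 = 2.
A winning move leaves total XOR = 0, i.e. changes one component's Grundy value g to g ⊕ X where X is the current total.
Pile A: need g' = 2⊕2 = 0. Options: 26−1→G=1, 26−2→G=0, 26−4→G=1, 26−5→G=0, 26−7→G=1. Hits: 2.
Pile B: need g' = 1⊕2 = 3. Options: 25−1→G=0, 25−2→G=2, 25−8→G=2. Hits: 0.
Pile C: need g' = 1⊕2 = 3. Options: 16−3→G=0, 16−6→G=3, 16−8→G=2, 16−9→G=2. Hits: 1.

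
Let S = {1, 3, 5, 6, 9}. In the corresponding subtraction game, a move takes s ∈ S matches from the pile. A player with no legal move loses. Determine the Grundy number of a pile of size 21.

3

G(0) = 0
G(1) = mex{0} = 1
G(2) = mex{1} = 0
G(3) = mex{0,0} = 1
G(4) = mex{1,1} = 0
G(5) = mex{0,0,0} = 1
G(6) = mex{1,1,1,0} = 2
G(7) = mex{2,0,0,1} = 3
G(8) = mex{3,1,1,0} = 2
G(9) = mex{2,2,0,1,0} = 3
G(10) = mex{3,3,1,0,1} = 2
G(11) = mex{2,2,2,1,0} = 3
G(12) = mex{3,3,3,2,1} = 0
G(13) = mex{0,2,2,3,0} = 1
G(14) = mex{1,3,3,2,1} = 0
G(15) = mex{0,0,2,3,2} = 1
G(16) = mex{1,1,3,2,3} = 0
G(17) = mex{0,0,0,3,2} = 1
G(18) = mex{1,1,1,0,3} = 2
G(19) = mex{2,0,0,1,2} = 3
G(20) = mex{3,1,1,0,3} = 2
G(21) = mex{2,2,0,1,0} = 3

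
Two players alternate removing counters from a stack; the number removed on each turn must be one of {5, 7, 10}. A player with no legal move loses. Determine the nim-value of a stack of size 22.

1

G(0) = 0
G(1) = mex{} = 0
G(2) = mex{} = 0
G(3) = mex{} = 0
G(4) = mex{} = 0
G(5) = mex{0} = 1
G(6) = mex{0} = 1
G(7) = mex{0,0} = 1
G(8) = mex{0,0} = 1
G(9) = mex{0,0} = 1
G(10) = mex{1,0,0} = 2
G(11) = mex{1,0,0} = 2
G(12) = mex{1,1,0} = 2
G(13) = mex{1,1,0} = 2
G(14) = mex{1,1,0} = 2
G(15) = mex{2,1,1} = 0
G(16) = mex{2,1,1} = 0
G(17) = mex{2,2,1} = 0
G(18) = mex{2,2,1} = 0
G(19) = mex{2,2,1} = 0
G(20) = mex{0,2,2} = 1
G(21) = mex{0,2,2} = 1
G(22) = mex{0,0,2} = 1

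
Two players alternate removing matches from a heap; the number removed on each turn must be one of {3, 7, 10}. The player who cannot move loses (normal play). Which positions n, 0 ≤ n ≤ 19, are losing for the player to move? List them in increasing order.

0, 1, 2, 6, 14, 15, 19

n :  0  1  2  3  4  5  6  7  8  9 10 11 12 13 14 15 16 17 18 19
G :  0  0  0  1  1  1  0  2  2  1  3  3  2  2  0  0  3  1  1  0
P-positions are exactly the n with G(n) = 0.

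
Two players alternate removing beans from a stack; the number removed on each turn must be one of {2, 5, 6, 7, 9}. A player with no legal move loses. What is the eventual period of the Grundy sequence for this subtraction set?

n :  0  1  2  3  4  5  6  7  8  9 10 11 12 13 14 15 16 17 18 19 20 21 22 23 24 25 26 27 28 29 30 31 32 33 34 35 36 37 38 39 40 41 42 43 44 45 46 47 48 49 50 51 52 53
G :  0  0  1  1  0  2  1  3  2  2  3  3  0  4  1  0  0  1  1  2  2  3  3  2  4  3  0  0  1  1  0  2  1  3  2  2  3  3  0  4  1  0  0  1  1  2  2  3  3  2  4  3  0  0
G(n+26) = G(n) holds for n = 0,…,8 (a full window of length max(S) = 9), so the sequence is purely periodic with period 26.

26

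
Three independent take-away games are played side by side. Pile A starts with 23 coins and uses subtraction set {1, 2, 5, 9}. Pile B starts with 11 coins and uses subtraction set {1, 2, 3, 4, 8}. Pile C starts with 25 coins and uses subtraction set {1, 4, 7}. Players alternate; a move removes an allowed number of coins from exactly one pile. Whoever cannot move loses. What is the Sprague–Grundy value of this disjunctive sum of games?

0

Pile A, S = {1, 2, 5, 9}:
G(0) = 0
G(1) = mex{0} = 1
G(2) = mex{1,0} = 2
G(3) = mex{2,1} = 0
G(4) = mex{0,2} = 1
G(5) = mex{1,0,0} = 2
G(6) = mex{2,1,1} = 0
G(7) = mex{0,2,2} = 1
G(8) = mex{1,0,0} = 2
G(9) = mex{2,1,1,0} = 3
G(10) = mex{3,2,2,1} = 0
G(11) = mex{0,3,0,2} = 1
G(12) = mex{1,0,1,0} = 2
G(13) = mex{2,1,2,1} = 0
G(14) = mex{0,2,3,2} = 1
G(15) = mex{1,0,0,0} = 2
G(16) = mex{2,1,1,1} = 0
G(17) = mex{0,2,2,2} = 1
G(18) = mex{1,0,0,3} = 2
G(19) = mex{2,1,1,0} = 3
G(20) = mex{3,2,2,1} = 0
G(21) = mex{0,3,0,2} = 1
G(22) = mex{1,0,1,0} = 2
G(23) = mex{2,1,2,1} = 0
G_A(23) = 0.
Pile B, S = {1, 2, 3, 4, 8}:
G(0) = 0
G(1) = mex{0} = 1
G(2) = mex{1,0} = 2
G(3) = mex{2,1,0} = 3
G(4) = mex{3,2,1,0} = 4
G(5) = mex{4,3,2,1} = 0
G(6) = mex{0,4,3,2} = 1
G(7) = mex{1,0,4,3} = 2
G(8) = mex{2,1,0,4,0} = 3
G(9) = mex{3,2,1,0,1} = 4
G(10) = mex{4,3,2,1,2} = 0
G(11) = mex{0,4,3,2,3} = 1
G_B(11) = 1.
Pile C, S = {1, 4, 7}:
n :  0  1  2  3  4  5  6  7  8  9 10 11 12 13 14 15 16 17 18 19 20 21 22 23 24 25
G :  0  1  0  1  2  0  1  2  0  1  0  1  2  0  1  2  0  1  0  1  2  0  1  2  0  1
G_C(25) = 1.
Combined Grundy value = 0 ⊕ 1 ⊕ 1 = 0.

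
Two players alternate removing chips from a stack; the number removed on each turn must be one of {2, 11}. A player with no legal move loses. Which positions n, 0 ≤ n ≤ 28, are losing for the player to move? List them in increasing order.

G(0) = 0
G(1) = mex{} = 0
G(2) = mex{0} = 1
G(3) = mex{0} = 1
G(4) = mex{1} = 0
G(5) = mex{1} = 0
G(6) = mex{0} = 1
G(7) = mex{0} = 1
G(8) = mex{1} = 0
G(9) = mex{1} = 0
G(10) = mex{0} = 1
G(11) = mex{0,0} = 1
G(12) = mex{1,0} = 2
G(13) = mex{1,1} = 0
G(14) = mex{2,1} = 0
G(15) = mex{0,0} = 1
G(16) = mex{0,0} = 1
G(17) = mex{1,1} = 0
G(18) = mex{1,1} = 0
G(19) = mex{0,0} = 1
G(20) = mex{0,0} = 1
G(21) = mex{1,1} = 0
G(22) = mex{1,1} = 0
G(23) = mex{0,2} = 1
G(24) = mex{0,0} = 1
G(25) = mex{1,0} = 2
G(26) = mex{1,1} = 0
G(27) = mex{2,1} = 0
G(28) = mex{0,0} = 1
P-positions are exactly the n with G(n) = 0.

0, 1, 4, 5, 8, 9, 13, 14, 17, 18, 21, 22, 26, 27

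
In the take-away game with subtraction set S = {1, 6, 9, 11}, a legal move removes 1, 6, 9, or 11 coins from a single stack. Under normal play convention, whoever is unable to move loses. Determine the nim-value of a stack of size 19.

G(0) = 0
G(1) = mex{0} = 1
G(2) = mex{1} = 0
G(3) = mex{0} = 1
G(4) = mex{1} = 0
G(5) = mex{0} = 1
G(6) = mex{1,0} = 2
G(7) = mex{2,1} = 0
G(8) = mex{0,0} = 1
G(9) = mex{1,1,0} = 2
G(10) = mex{2,0,1} = 3
G(11) = mex{3,1,0,0} = 2
G(12) = mex{2,2,1,1} = 0
G(13) = mex{0,0,0,0} = 1
G(14) = mex{1,1,1,1} = 0
G(15) = mex{0,2,2,0} = 1
G(16) = mex{1,3,0,1} = 2
G(17) = mex{2,2,1,2} = 0
G(18) = mex{0,0,2,0} = 1
G(19) = mex{1,1,3,1} = 0

0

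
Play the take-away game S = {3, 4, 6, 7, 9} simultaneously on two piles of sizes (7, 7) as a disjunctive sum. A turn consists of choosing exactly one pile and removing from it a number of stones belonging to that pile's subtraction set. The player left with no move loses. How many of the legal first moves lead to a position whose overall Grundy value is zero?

0

All piles use S = {3, 4, 6, 7, 9}:
n : 0 1 2 3 4 5 6 7
G : 0 0 0 1 1 1 2 2
Pile A: G(7) = 2.
Pile B: G(7) = 2.
Combined Grundy value = 2 ⊕ 2 = 0.
A winning move leaves total XOR = 0, i.e. changes one component's Grundy value g to g ⊕ X where X is the current total.
Pile A: target g' = 2⊕0 = 2, but every legal move changes the Grundy value (mex property), so 0 moves.
Pile B: target g' = 2⊕0 = 2, but every legal move changes the Grundy value (mex property), so 0 moves.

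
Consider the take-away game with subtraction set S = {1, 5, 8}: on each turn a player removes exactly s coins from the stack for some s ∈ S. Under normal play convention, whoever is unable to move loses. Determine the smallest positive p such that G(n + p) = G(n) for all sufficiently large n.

G(0) = 0
G(1) = mex{0} = 1
G(2) = mex{1} = 0
G(3) = mex{0} = 1
G(4) = mex{1} = 0
G(5) = mex{0,0} = 1
G(6) = mex{1,1} = 0
G(7) = mex{0,0} = 1
G(8) = mex{1,1,0} = 2
G(9) = mex{2,0,1} = 3
G(10) = mex{3,1,0} = 2
G(11) = mex{2,0,1} = 3
G(12) = mex{3,1,0} = 2
G(13) = mex{2,2,1} = 0
G(14) = mex{0,3,0} = 1
G(15) = mex{1,2,1} = 0
G(16) = mex{0,3,2} = 1
G(17) = mex{1,2,3} = 0
G(18) = mex{0,0,2} = 1
G(19) = mex{1,1,3} = 0
G(20) = mex{0,0,2} = 1
G(21) = mex{1,1,0} = 2
G(22) = mex{2,0,1} = 3
G(23) = mex{3,1,0} = 2
G(24) = mex{2,0,1} = 3
G(25) = mex{3,1,0} = 2
G(26) = mex{2,2,1} = 0
G(27) = mex{0,3,0} = 1
G(n+13) = G(n) holds for n = 0,…,7 (a full window of length max(S) = 8), so the sequence is purely periodic with period 13.

13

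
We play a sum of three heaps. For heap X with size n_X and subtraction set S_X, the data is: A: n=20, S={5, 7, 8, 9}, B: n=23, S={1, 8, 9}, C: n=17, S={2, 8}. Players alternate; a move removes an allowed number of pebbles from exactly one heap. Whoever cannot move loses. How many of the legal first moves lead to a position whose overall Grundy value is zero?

Heap A, S = {5, 7, 8, 9}:
G(0) = 0
G(1) = mex{} = 0
G(2) = mex{} = 0
G(3) = mex{} = 0
G(4) = mex{} = 0
G(5) = mex{0} = 1
G(6) = mex{0} = 1
G(7) = mex{0,0} = 1
G(8) = mex{0,0,0} = 1
G(9) = mex{0,0,0,0} = 1
G(10) = mex{1,0,0,0} = 2
G(11) = mex{1,0,0,0} = 2
G(12) = mex{1,1,0,0} = 2
G(13) = mex{1,1,1,0} = 2
G(14) = mex{1,1,1,1} = 0
G(15) = mex{2,1,1,1} = 0
G(16) = mex{2,1,1,1} = 0
G(17) = mex{2,2,1,1} = 0
G(18) = mex{2,2,2,1} = 0
G(19) = mex{0,2,2,2} = 1
G(20) = mex{0,2,2,2} = 1
G_A(20) = 1.
Heap B, S = {1, 8, 9}:
n :  0  1  2  3  4  5  6  7  8  9 10 11 12 13 14 15 16 17 18 19 20 21 22 23
G :  0  1  0  1  0  1  0  1  2  3  2  3  2  3  2  3  0  1  0  1  0  1  0  1
G_B(23) = 1.
Heap C, S = {2, 8}:
n :  0  1  2  3  4  5  6  7  8  9 10 11 12 13 14 15 16 17
G :  0  0  1  1  0  0  1  1  2  2  0  0  1  1  0  0  1  1
G_C(17) = 1.
Combined Grundy value = 1 ⊕ 1 ⊕ 1 = 1.
A winning move leaves total XOR = 0, i.e. changes one component's Grundy value g to g ⊕ X where X is the current total.
Heap A: need g' = 1⊕1 = 0. Options: 20−5→G=0, 20−7→G=2, 20−8→G=2, 20−9→G=2. Hits: 1.
Heap B: need g' = 1⊕1 = 0. Options: 23−1→G=0, 23−8→G=3, 23−9→G=2. Hits: 1.
Heap C: need g' = 1⊕1 = 0. Options: 17−2→G=0, 17−8→G=2. Hits: 1.

3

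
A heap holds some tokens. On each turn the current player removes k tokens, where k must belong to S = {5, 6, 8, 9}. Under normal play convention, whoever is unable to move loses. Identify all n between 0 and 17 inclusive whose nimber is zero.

G(0) = 0
G(1) = mex{} = 0
G(2) = mex{} = 0
G(3) = mex{} = 0
G(4) = mex{} = 0
G(5) = mex{0} = 1
G(6) = mex{0,0} = 1
G(7) = mex{0,0} = 1
G(8) = mex{0,0,0} = 1
G(9) = mex{0,0,0,0} = 1
G(10) = mex{1,0,0,0} = 2
G(11) = mex{1,1,0,0} = 2
G(12) = mex{1,1,0,0} = 2
G(13) = mex{1,1,1,0} = 2
G(14) = mex{1,1,1,1} = 0
G(15) = mex{2,1,1,1} = 0
G(16) = mex{2,2,1,1} = 0
G(17) = mex{2,2,1,1} = 0
P-positions are exactly the n with G(n) = 0.

0, 1, 2, 3, 4, 14, 15, 16, 17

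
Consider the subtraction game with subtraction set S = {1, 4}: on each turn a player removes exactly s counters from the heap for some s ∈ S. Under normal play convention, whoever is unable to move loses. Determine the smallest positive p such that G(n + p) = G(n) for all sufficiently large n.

n :  0  1  2  3  4  5  6  7  8  9 10 11 12 13 14
G :  0  1  0  1  2  0  1  0  1  2  0  1  0  1  2
G(n+5) = G(n) holds for n = 0,…,3 (a full window of length max(S) = 4), so the sequence is purely periodic with period 5.

5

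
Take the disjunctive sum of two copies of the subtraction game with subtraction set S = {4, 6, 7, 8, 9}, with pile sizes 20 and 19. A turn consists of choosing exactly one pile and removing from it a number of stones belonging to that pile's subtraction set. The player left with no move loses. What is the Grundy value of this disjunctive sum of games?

All piles use S = {4, 6, 7, 8, 9}:
n :  0  1  2  3  4  5  6  7  8  9 10 11 12 13 14 15 16 17 18 19 20
G :  0  0  0  0  1  1  1  1  2  2  2  2  3  0  0  0  0  1  1  1  1
Pile A: G(20) = 1.
Pile B: G(19) = 1.
Combined Grundy value = 1 ⊕ 1 = 0.

0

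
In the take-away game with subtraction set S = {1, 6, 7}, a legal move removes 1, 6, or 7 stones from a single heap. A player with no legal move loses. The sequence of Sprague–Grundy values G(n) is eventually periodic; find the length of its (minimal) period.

n :  0  1  2  3  4  5  6  7  8  9 10 11 12 13 14 15 16 17 18 19 20 21 22 23 24 25
G :  0  1  0  1  0  1  2  3  2  3  2  3  0  1  0  1  0  1  2  3  2  3  2  3  0  1
G(n+12) = G(n) holds for n = 0,…,6 (a full window of length max(S) = 7), so the sequence is purely periodic with period 12.

12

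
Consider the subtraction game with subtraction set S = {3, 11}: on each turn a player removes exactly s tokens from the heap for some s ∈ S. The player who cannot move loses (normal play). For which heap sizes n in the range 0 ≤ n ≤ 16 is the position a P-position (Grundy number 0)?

G(0) = 0
G(1) = mex{} = 0
G(2) = mex{} = 0
G(3) = mex{0} = 1
G(4) = mex{0} = 1
G(5) = mex{0} = 1
G(6) = mex{1} = 0
G(7) = mex{1} = 0
G(8) = mex{1} = 0
G(9) = mex{0} = 1
G(10) = mex{0} = 1
G(11) = mex{0,0} = 1
G(12) = mex{1,0} = 2
G(13) = mex{1,0} = 2
G(14) = mex{1,1} = 0
G(15) = mex{2,1} = 0
G(16) = mex{2,1} = 0
P-positions are exactly the n with G(n) = 0.

0, 1, 2, 6, 7, 8, 14, 15, 16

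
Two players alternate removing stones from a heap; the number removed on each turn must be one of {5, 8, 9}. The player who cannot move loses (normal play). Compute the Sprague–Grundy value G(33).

1

G(0) = 0
G(1) = mex{} = 0
G(2) = mex{} = 0
G(3) = mex{} = 0
G(4) = mex{} = 0
G(5) = mex{0} = 1
G(6) = mex{0} = 1
G(7) = mex{0} = 1
G(8) = mex{0,0} = 1
G(9) = mex{0,0,0} = 1
G(10) = mex{1,0,0} = 2
G(11) = mex{1,0,0} = 2
G(12) = mex{1,0,0} = 2
G(13) = mex{1,1,0} = 2
G(14) = mex{1,1,1} = 0
G(15) = mex{2,1,1} = 0
G(16) = mex{2,1,1} = 0
G(17) = mex{2,1,1} = 0
G(18) = mex{2,2,1} = 0
G(19) = mex{0,2,2} = 1
G(20) = mex{0,2,2} = 1
G(21) = mex{0,2,2} = 1
G(22) = mex{0,0,2} = 1
G(23) = mex{0,0,0} = 1
G(24) = mex{1,0,0} = 2
G(25) = mex{1,0,0} = 2
G(26) = mex{1,0,0} = 2
G(27) = mex{1,1,0} = 2
G(28) = mex{1,1,1} = 0
G(29) = mex{2,1,1} = 0
G(30) = mex{2,1,1} = 0
G(31) = mex{2,1,1} = 0
G(32) = mex{2,2,1} = 0
G(33) = mex{0,2,2} = 1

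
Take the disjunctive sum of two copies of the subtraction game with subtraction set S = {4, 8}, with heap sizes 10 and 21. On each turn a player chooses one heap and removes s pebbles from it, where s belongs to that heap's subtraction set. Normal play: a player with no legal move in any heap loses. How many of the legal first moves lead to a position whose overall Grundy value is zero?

0

All heaps use S = {4, 8}:
G(0) = 0
G(1) = mex{} = 0
G(2) = mex{} = 0
G(3) = mex{} = 0
G(4) = mex{0} = 1
G(5) = mex{0} = 1
G(6) = mex{0} = 1
G(7) = mex{0} = 1
G(8) = mex{1,0} = 2
G(9) = mex{1,0} = 2
G(10) = mex{1,0} = 2
G(11) = mex{1,0} = 2
G(12) = mex{2,1} = 0
G(13) = mex{2,1} = 0
G(14) = mex{2,1} = 0
G(15) = mex{2,1} = 0
G(16) = mex{0,2} = 1
G(17) = mex{0,2} = 1
G(18) = mex{0,2} = 1
G(19) = mex{0,2} = 1
G(20) = mex{1,0} = 2
G(21) = mex{1,0} = 2
Heap A: G(10) = 2.
Heap B: G(21) = 2.
Combined Grundy value = 2 ⊕ 2 = 0.
A winning move leaves total XOR = 0, i.e. changes one component's Grundy value g to g ⊕ X where X is the current total.
Heap A: target g' = 2⊕0 = 2, but every legal move changes the Grundy value (mex property), so 0 moves.
Heap B: target g' = 2⊕0 = 2, but every legal move changes the Grundy value (mex property), so 0 moves.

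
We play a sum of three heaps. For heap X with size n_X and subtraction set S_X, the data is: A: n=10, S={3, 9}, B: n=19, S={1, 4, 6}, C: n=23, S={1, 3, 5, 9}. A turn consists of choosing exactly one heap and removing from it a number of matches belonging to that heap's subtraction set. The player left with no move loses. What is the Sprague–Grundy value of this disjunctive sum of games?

2

Heap A, S = {3, 9}:
G(0) = 0
G(1) = mex{} = 0
G(2) = mex{} = 0
G(3) = mex{0} = 1
G(4) = mex{0} = 1
G(5) = mex{0} = 1
G(6) = mex{1} = 0
G(7) = mex{1} = 0
G(8) = mex{1} = 0
G(9) = mex{0,0} = 1
G(10) = mex{0,0} = 1
G_A(10) = 1.
Heap B, S = {1, 4, 6}:
G(0) = 0
G(1) = mex{0} = 1
G(2) = mex{1} = 0
G(3) = mex{0} = 1
G(4) = mex{1,0} = 2
G(5) = mex{2,1} = 0
G(6) = mex{0,0,0} = 1
G(7) = mex{1,1,1} = 0
G(8) = mex{0,2,0} = 1
G(9) = mex{1,0,1} = 2
G(10) = mex{2,1,2} = 0
G(11) = mex{0,0,0} = 1
G(12) = mex{1,1,1} = 0
G(13) = mex{0,2,0} = 1
G(14) = mex{1,0,1} = 2
G(15) = mex{2,1,2} = 0
G(16) = mex{0,0,0} = 1
G(17) = mex{1,1,1} = 0
G(18) = mex{0,2,0} = 1
G(19) = mex{1,0,1} = 2
G_B(19) = 2.
Heap C, S = {1, 3, 5, 9}:
n :  0  1  2  3  4  5  6  7  8  9 10 11 12 13 14 15 16 17 18 19 20 21 22 23
G :  0  1  0  1  0  1  0  1  0  1  0  1  0  1  0  1  0  1  0  1  0  1  0  1
G_C(23) = 1.
Combined Grundy value = 1 ⊕ 2 ⊕ 1 = 2.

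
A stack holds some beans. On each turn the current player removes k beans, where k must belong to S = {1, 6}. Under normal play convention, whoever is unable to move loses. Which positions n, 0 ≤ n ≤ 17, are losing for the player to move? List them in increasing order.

G(0) = 0
G(1) = mex{0} = 1
G(2) = mex{1} = 0
G(3) = mex{0} = 1
G(4) = mex{1} = 0
G(5) = mex{0} = 1
G(6) = mex{1,0} = 2
G(7) = mex{2,1} = 0
G(8) = mex{0,0} = 1
G(9) = mex{1,1} = 0
G(10) = mex{0,0} = 1
G(11) = mex{1,1} = 0
G(12) = mex{0,2} = 1
G(13) = mex{1,0} = 2
G(14) = mex{2,1} = 0
G(15) = mex{0,0} = 1
G(16) = mex{1,1} = 0
G(17) = mex{0,0} = 1
P-positions are exactly the n with G(n) = 0.

0, 2, 4, 7, 9, 11, 14, 16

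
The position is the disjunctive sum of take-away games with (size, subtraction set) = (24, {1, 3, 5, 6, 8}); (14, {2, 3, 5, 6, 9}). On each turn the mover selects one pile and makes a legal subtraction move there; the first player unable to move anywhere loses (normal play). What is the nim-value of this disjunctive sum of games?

1

Pile A, S = {1, 3, 5, 6, 8}:
G(0) = 0
G(1) = mex{0} = 1
G(2) = mex{1} = 0
G(3) = mex{0,0} = 1
G(4) = mex{1,1} = 0
G(5) = mex{0,0,0} = 1
G(6) = mex{1,1,1,0} = 2
G(7) = mex{2,0,0,1} = 3
G(8) = mex{3,1,1,0,0} = 2
G(9) = mex{2,2,0,1,1} = 3
G(10) = mex{3,3,1,0,0} = 2
G(11) = mex{2,2,2,1,1} = 0
G(12) = mex{0,3,3,2,0} = 1
G(13) = mex{1,2,2,3,1} = 0
G(14) = mex{0,0,3,2,2} = 1
G(15) = mex{1,1,2,3,3} = 0
G(16) = mex{0,0,0,2,2} = 1
G(17) = mex{1,1,1,0,3} = 2
G(18) = mex{2,0,0,1,2} = 3
G(19) = mex{3,1,1,0,0} = 2
G(20) = mex{2,2,0,1,1} = 3
G(21) = mex{3,3,1,0,0} = 2
G(22) = mex{2,2,2,1,1} = 0
G(23) = mex{0,3,3,2,0} = 1
G(24) = mex{1,2,2,3,1} = 0
G_A(24) = 0.
Pile B, S = {2, 3, 5, 6, 9}:
n :  0  1  2  3  4  5  6  7  8  9 10 11 12 13 14
G :  0  0  1  1  2  2  3  3  0  4  1  5  0  4  1
G_B(14) = 1.
Combined Grundy value = 0 ⊕ 1 = 1.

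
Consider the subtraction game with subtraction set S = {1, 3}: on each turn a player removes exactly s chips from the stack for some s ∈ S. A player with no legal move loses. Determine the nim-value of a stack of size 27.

1

G(0) = 0
G(1) = mex{0} = 1
G(2) = mex{1} = 0
G(3) = mex{0,0} = 1
G(4) = mex{1,1} = 0
G(5) = mex{0,0} = 1
G(6) = mex{1,1} = 0
G(7) = mex{0,0} = 1
G(8) = mex{1,1} = 0
G(9) = mex{0,0} = 1
G(10) = mex{1,1} = 0
G(11) = mex{0,0} = 1
G(12) = mex{1,1} = 0
G(13) = mex{0,0} = 1
G(14) = mex{1,1} = 0
G(15) = mex{0,0} = 1
G(16) = mex{1,1} = 0
G(17) = mex{0,0} = 1
G(18) = mex{1,1} = 0
G(19) = mex{0,0} = 1
G(20) = mex{1,1} = 0
G(21) = mex{0,0} = 1
G(22) = mex{1,1} = 0
G(23) = mex{0,0} = 1
G(24) = mex{1,1} = 0
G(25) = mex{0,0} = 1
G(26) = mex{1,1} = 0
G(27) = mex{0,0} = 1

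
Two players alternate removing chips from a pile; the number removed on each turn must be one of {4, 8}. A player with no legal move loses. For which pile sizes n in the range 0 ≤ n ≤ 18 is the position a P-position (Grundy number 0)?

n :  0  1  2  3  4  5  6  7  8  9 10 11 12 13 14 15 16 17 18
G :  0  0  0  0  1  1  1  1  2  2  2  2  0  0  0  0  1  1  1
P-positions are exactly the n with G(n) = 0.

0, 1, 2, 3, 12, 13, 14, 15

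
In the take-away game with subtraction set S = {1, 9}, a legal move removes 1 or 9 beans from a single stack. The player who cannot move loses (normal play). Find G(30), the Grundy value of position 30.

0

G(0) = 0
G(1) = mex{0} = 1
G(2) = mex{1} = 0
G(3) = mex{0} = 1
G(4) = mex{1} = 0
G(5) = mex{0} = 1
G(6) = mex{1} = 0
G(7) = mex{0} = 1
G(8) = mex{1} = 0
G(9) = mex{0,0} = 1
G(10) = mex{1,1} = 0
G(11) = mex{0,0} = 1
G(12) = mex{1,1} = 0
G(13) = mex{0,0} = 1
G(14) = mex{1,1} = 0
G(15) = mex{0,0} = 1
G(16) = mex{1,1} = 0
G(17) = mex{0,0} = 1
G(18) = mex{1,1} = 0
G(19) = mex{0,0} = 1
G(20) = mex{1,1} = 0
G(21) = mex{0,0} = 1
G(22) = mex{1,1} = 0
G(23) = mex{0,0} = 1
G(24) = mex{1,1} = 0
G(25) = mex{0,0} = 1
G(26) = mex{1,1} = 0
G(27) = mex{0,0} = 1
G(28) = mex{1,1} = 0
G(29) = mex{0,0} = 1
G(30) = mex{1,1} = 0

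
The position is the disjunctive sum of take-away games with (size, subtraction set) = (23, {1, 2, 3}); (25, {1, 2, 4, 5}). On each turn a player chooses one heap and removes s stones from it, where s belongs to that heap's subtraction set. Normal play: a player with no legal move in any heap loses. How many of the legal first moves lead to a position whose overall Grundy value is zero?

Heap A, S = {1, 2, 3}:
n :  0  1  2  3  4  5  6  7  8  9 10 11 12 13 14 15 16 17 18 19 20 21 22 23
G :  0  1  2  3  0  1  2  3  0  1  2  3  0  1  2  3  0  1  2  3  0  1  2  3
G_A(23) = 3.
Heap B, S = {1, 2, 4, 5}:
G(0) = 0
G(1) = mex{0} = 1
G(2) = mex{1,0} = 2
G(3) = mex{2,1} = 0
G(4) = mex{0,2,0} = 1
G(5) = mex{1,0,1,0} = 2
G(6) = mex{2,1,2,1} = 0
G(7) = mex{0,2,0,2} = 1
G(8) = mex{1,0,1,0} = 2
G(9) = mex{2,1,2,1} = 0
G(10) = mex{0,2,0,2} = 1
G(11) = mex{1,0,1,0} = 2
G(12) = mex{2,1,2,1} = 0
G(13) = mex{0,2,0,2} = 1
G(14) = mex{1,0,1,0} = 2
G(15) = mex{2,1,2,1} = 0
G(16) = mex{0,2,0,2} = 1
G(17) = mex{1,0,1,0} = 2
G(18) = mex{2,1,2,1} = 0
G(19) = mex{0,2,0,2} = 1
G(20) = mex{1,0,1,0} = 2
G(21) = mex{2,1,2,1} = 0
G(22) = mex{0,2,0,2} = 1
G(23) = mex{1,0,1,0} = 2
G(24) = mex{2,1,2,1} = 0
G(25) = mex{0,2,0,2} = 1
G_B(25) = 1.
Combined Grundy value = 3 ⊕ 1 = 2.
A winning move leaves total XOR = 0, i.e. changes one component's Grundy value g to g ⊕ X where X is the current total.
Heap A: need g' = 3⊕2 = 1. Options: 23−1→G=2, 23−2→G=1, 23−3→G=0. Hits: 1.
Heap B: need g' = 1⊕2 = 3. Options: 25−1→G=0, 25−2→G=2, 25−4→G=0, 25−5→G=2. Hits: 0.

1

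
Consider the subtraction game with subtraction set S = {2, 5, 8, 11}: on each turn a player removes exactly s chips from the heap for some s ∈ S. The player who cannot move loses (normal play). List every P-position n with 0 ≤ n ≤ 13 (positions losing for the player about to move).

n :  0  1  2  3  4  5  6  7  8  9 10 11 12 13
G :  0  0  1  1  0  2  1  0  2  1  0  2  1  0
P-positions are exactly the n with G(n) = 0.

0, 1, 4, 7, 10, 13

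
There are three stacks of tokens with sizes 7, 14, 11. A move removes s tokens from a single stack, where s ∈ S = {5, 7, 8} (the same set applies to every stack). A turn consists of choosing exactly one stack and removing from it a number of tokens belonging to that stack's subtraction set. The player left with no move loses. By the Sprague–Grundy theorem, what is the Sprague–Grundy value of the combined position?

3

All stacks use S = {5, 7, 8}:
n :  0  1  2  3  4  5  6  7  8  9 10 11 12 13 14
G :  0  0  0  0  0  1  1  1  1  1  2  2  2  0  0
Stack A: G(7) = 1.
Stack B: G(14) = 0.
Stack C: G(11) = 2.
Combined Grundy value = 1 ⊕ 0 ⊕ 2 = 3.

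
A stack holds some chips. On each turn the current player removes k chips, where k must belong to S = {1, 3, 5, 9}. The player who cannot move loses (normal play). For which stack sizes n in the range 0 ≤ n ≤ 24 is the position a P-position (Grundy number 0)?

n :  0  1  2  3  4  5  6  7  8  9 10 11 12 13 14 15 16 17 18 19 20 21 22 23 24
G :  0  1  0  1  0  1  0  1  0  1  0  1  0  1  0  1  0  1  0  1  0  1  0  1  0
P-positions are exactly the n with G(n) = 0.

0, 2, 4, 6, 8, 10, 12, 14, 16, 18, 20, 22, 24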